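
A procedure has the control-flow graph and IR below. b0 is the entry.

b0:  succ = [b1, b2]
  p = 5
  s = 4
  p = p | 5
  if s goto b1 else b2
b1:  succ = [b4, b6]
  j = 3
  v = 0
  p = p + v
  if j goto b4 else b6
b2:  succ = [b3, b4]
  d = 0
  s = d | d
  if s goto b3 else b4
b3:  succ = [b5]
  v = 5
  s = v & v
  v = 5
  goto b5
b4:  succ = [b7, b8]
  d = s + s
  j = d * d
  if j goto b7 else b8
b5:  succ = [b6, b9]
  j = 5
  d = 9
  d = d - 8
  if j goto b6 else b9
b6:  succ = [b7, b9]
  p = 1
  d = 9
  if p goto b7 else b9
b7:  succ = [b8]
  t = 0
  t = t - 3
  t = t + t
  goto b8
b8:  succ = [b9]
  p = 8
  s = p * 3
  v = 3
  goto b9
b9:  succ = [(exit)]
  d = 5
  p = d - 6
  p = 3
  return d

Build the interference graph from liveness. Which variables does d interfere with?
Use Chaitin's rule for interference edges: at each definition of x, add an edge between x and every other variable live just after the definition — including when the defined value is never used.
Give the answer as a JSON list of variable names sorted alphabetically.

Answer: ["j", "p"]

Derivation:
Per-block:
  b0 def {p,s} use ∅
  b1 def {j,p,v} use {p}
  b2 def {d,s} use ∅
  b3 def {s,v} use ∅
  b4 def {d,j} use {s}
  b5 def {d,j} use ∅
  b6 def {d,p} use ∅
  b7 def {t} use ∅
  b8 def {p,s,v} use ∅
  b9 def {d,p} use ∅

Backward fixpoint:
  b0 li=∅ lo={p,s}
  b1 li={p,s} lo={s}
  b2 li=∅ lo={s}
  b3 li=∅ lo=∅
  b4 li={s} lo=∅
  b5 li=∅ lo=∅
  b6 li=∅ lo=∅
  b7 li=∅ lo=∅
  b8 li=∅ lo=∅
  b9 li=∅ lo=∅

Conflict graph:
  d: {j,p}
  j: {d,p,s,v}
  p: {d,j,s,v}
  s: {j,p,v}
  t: ∅
  v: {j,p,s}

N(d) = ["j", "p"]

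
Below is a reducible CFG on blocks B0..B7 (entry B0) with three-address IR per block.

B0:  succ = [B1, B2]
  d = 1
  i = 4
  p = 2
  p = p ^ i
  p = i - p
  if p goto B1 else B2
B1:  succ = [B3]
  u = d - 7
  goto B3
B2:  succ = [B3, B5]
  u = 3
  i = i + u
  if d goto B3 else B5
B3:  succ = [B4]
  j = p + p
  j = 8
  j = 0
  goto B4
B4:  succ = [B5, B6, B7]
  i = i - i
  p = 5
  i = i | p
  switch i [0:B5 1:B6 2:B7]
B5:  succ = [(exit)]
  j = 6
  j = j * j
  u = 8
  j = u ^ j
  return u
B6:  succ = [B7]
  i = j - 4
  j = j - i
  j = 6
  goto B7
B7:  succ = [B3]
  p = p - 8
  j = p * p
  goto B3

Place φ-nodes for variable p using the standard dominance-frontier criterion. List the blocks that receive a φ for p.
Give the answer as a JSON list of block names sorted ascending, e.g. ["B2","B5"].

idom tree: B1←B0 B2←B0 B3←B0 B4←B3 B5←B0 B6←B4 B7←B4
Dom at joins:
  B3: preds {B1,B2,B7}: {B0,B1} ∩ {B0,B2} ∩ {B0,B3,B4,B7} = {B0}; idom=B0
  B5: preds {B2,B4}: {B0,B2} ∩ {B0,B3,B4} = {B0}; idom=B0
  B7: preds {B4,B6}: {B0,B3,B4} ∩ {B0,B3,B4,B6} = {B0,B3,B4}; idom=B4

DF derivation:
  join B3 pred B1: B1 stop@B0
  join B3 pred B2: B2 stop@B0
  join B3 pred B7: B7→B4→B3 stop@B0
  join B5 pred B2: B2 stop@B0
  join B5 pred B4: B4→B3 stop@B0
  join B7 pred B4: · stop@B4
  join B7 pred B6: B6 stop@B4
  B0 → ∅
  B1 → {B3}
  B2 → {B3,B5}
  B3 → {B3,B5}
  B4 → {B3,B5}
  B5 → ∅
  B6 → {B7}
  B7 → {B3}

φ for p: defs {B0,B4,B7}
  DF⁺ = {B3,B5}

Answer: ["B3", "B5"]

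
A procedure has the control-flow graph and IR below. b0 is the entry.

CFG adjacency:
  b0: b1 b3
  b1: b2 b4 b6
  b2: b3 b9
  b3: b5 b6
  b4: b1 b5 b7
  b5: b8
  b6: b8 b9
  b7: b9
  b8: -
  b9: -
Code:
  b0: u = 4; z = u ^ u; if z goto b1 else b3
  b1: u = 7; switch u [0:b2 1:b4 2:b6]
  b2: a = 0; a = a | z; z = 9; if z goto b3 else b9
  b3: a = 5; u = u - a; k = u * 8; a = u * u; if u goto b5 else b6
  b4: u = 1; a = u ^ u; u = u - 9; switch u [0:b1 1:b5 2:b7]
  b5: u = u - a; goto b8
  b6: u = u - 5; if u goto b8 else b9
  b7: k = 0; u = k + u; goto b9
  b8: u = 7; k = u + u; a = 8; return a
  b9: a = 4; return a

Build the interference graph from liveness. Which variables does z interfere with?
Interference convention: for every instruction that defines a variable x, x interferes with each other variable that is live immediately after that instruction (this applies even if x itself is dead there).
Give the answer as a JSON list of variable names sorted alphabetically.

Answer: ["a", "u"]

Derivation:
Block summaries:
  b0: def={u,z} ue=∅
  b1: def={u} ue=∅
  b2: def={a,z} ue={z}
  b3: def={a,k,u} ue={u}
  b4: def={a,u} ue=∅
  b5: def={u} ue={a,u}
  b6: def={u} ue={u}
  b7: def={k,u} ue={u}
  b8: def={a,k,u} ue=∅
  b9: def={a} ue=∅

Live sets:
  b0: in=∅ out={u,z}
  b1: in={z} out={u,z}
  b2: in={u,z} out={u}
  b3: in={u} out={a,u}
  b4: in={z} out={a,u,z}
  b5: in={a,u} out=∅
  b6: in={u} out=∅
  b7: in={u} out=∅
  b8: in=∅ out=∅
  b9: in=∅ out=∅

Conflict graph:
  a — {u,z}
  k — {u}
  u — {a,k,z}
  z — {a,u}

N(z) = ["a", "u"]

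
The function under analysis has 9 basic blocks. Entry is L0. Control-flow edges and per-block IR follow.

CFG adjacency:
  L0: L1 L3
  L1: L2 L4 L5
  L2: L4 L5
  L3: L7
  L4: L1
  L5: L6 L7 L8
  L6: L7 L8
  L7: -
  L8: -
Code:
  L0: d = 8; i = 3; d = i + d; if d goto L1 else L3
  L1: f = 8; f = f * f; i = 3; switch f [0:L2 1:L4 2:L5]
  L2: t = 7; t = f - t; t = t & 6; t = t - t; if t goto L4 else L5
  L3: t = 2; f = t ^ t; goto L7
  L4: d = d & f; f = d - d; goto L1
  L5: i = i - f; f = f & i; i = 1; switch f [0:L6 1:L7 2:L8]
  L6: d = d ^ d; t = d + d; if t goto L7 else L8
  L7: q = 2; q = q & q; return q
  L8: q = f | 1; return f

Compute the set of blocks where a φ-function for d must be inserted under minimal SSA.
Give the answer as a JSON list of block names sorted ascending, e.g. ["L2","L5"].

Answer: ["L1", "L7", "L8"]

Derivation:
idom tree: L1←L0 L2←L1 L3←L0 L4←L1 L5←L1 L6←L5 L7←L0 L8←L5
Join-block Dom:
  L1: preds {L0,L4}: {L0} ∩ {L0,L1,L4} = {L0}; idom=L0
  L4: preds {L1,L2}: {L0,L1} ∩ {L0,L1,L2} = {L0,L1}; idom=L1
  L5: preds {L1,L2}: {L0,L1} ∩ {L0,L1,L2} = {L0,L1}; idom=L1
  L7: preds {L3,L5,L6}: {L0,L3} ∩ {L0,L1,L5} ∩ {L0,L1,L5,L6} = {L0}; idom=L0
  L8: preds {L5,L6}: {L0,L1,L5} ∩ {L0,L1,L5,L6} = {L0,L1,L5}; idom=L5

Frontier:
  join L1 pred L0: · stop@L0
  join L1 pred L4: L4→L1 stop@L0
  join L4 pred L1: · stop@L1
  join L4 pred L2: L2 stop@L1
  join L5 pred L1: · stop@L1
  join L5 pred L2: L2 stop@L1
  join L7 pred L3: L3 stop@L0
  join L7 pred L5: L5→L1 stop@L0
  join L7 pred L6: L6→L5→L1 stop@L0
  join L8 pred L5: · stop@L5
  join L8 pred L6: L6 stop@L5
  L0 → ∅
  L1 → {L1,L7}
  L2 → {L4,L5}
  L3 → {L7}
  L4 → {L1}
  L5 → {L7}
  L6 → {L7,L8}
  L7 → ∅
  L8 → ∅

φ for d: defs {L0,L4,L6}
  DF⁺ = {L1,L7,L8}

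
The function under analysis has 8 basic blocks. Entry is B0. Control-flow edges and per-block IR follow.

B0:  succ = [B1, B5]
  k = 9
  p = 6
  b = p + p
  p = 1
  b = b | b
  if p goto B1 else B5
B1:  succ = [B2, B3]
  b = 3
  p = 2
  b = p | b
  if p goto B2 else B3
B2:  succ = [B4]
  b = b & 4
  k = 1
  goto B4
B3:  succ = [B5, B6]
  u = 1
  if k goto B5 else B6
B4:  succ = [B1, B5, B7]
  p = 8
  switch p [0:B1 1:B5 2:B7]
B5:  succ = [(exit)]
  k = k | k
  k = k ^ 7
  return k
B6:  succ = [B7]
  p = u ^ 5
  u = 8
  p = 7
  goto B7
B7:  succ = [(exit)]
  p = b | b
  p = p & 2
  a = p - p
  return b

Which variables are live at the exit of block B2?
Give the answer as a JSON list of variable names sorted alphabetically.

Block summaries:
  B0: def={b,k,p} ue=∅
  B1: def={b,p} ue=∅
  B2: def={b,k} ue={b}
  B3: def={u} ue={k}
  B4: def={p} ue=∅
  B5: def={k} ue={k}
  B6: def={p,u} ue={u}
  B7: def={a,p} ue={b}

Liveness:
  B0 li=∅ lo={k}
  B1 li={k} lo={b,k}
  B2 li={b} lo={b,k}
  B3 li={b,k} lo={b,k,u}
  B4 li={b,k} lo={b,k}
  B5 li={k} lo=∅
  B6 li={b,u} lo={b}
  B7 li={b} lo=∅

live-out(B2) = ["b", "k"]

Answer: ["b", "k"]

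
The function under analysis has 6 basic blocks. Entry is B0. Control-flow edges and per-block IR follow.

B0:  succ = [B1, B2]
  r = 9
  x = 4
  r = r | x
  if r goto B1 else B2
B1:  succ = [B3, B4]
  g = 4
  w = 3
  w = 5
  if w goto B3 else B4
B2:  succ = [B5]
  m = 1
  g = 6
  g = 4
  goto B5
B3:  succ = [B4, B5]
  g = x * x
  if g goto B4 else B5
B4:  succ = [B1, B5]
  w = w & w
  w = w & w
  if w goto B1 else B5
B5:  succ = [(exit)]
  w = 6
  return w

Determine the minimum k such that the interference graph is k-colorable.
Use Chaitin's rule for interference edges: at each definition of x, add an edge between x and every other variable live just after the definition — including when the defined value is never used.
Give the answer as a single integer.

def/use:
  B0: def={r,x} ue=∅
  B1: def={g,w} ue=∅
  B2: def={g,m} ue=∅
  B3: def={g} ue={x}
  B4: def={w} ue={w}
  B5: def={w} ue=∅

Liveness:
  live B0: ∅→{x}
  live B1: {x}→{w,x}
  live B2: ∅→∅
  live B3: {w,x}→{w,x}
  live B4: {w,x}→{x}
  live B5: ∅→∅

Interfere edges:
  g — {w,x}
  m — ∅
  r — {x}
  w — {g,x}
  x — {g,r,w}

Chromatic number:
  clique {g,w,x} ⇒ need ≥ 3
  assign g→R1 m→R0 r→R1 w→R2 x→R0 — no edge inside a register ⇒ χ ≤ 3
  χ = 3

Answer: 3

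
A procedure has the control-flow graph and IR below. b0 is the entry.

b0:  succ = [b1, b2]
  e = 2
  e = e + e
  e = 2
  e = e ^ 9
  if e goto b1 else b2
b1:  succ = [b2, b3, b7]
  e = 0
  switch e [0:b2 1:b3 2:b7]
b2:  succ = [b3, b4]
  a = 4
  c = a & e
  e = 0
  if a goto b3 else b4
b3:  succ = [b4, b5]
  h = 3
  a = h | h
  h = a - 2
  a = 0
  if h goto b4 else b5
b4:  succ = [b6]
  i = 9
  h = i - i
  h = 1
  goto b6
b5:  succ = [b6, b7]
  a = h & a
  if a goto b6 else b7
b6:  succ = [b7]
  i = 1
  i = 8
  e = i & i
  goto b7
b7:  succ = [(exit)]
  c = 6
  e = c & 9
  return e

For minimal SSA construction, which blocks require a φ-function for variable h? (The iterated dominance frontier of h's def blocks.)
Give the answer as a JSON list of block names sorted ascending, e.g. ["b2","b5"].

idom tree: b1←b0 b2←b0 b3←b0 b4←b0 b5←b3 b6←b0 b7←b0
Join-block Dom:
  b2: preds {b0,b1}: {b0} ∩ {b0,b1} = {b0}; idom=b0
  b3: preds {b1,b2}: {b0,b1} ∩ {b0,b2} = {b0}; idom=b0
  b4: preds {b2,b3}: {b0,b2} ∩ {b0,b3} = {b0}; idom=b0
  b6: preds {b4,b5}: {b0,b4} ∩ {b0,b3,b5} = {b0}; idom=b0
  b7: preds {b1,b5,b6}: {b0,b1} ∩ {b0,b3,b5} ∩ {b0,b6} = {b0}; idom=b0

DF walk-up:
  b2←b0: walk · to b0
  b2←b1: walk b1 to b0
  b3←b1: walk b1 to b0
  b3←b2: walk b2 to b0
  b4←b2: walk b2 to b0
  b4←b3: walk b3 to b0
  b6←b4: walk b4 to b0
  b6←b5: walk b5→b3 to b0
  b7←b1: walk b1 to b0
  b7←b5: walk b5→b3 to b0
  b7←b6: walk b6 to b0
  DF(b0)=∅
  DF(b1)={b2,b3,b7}
  DF(b2)={b3,b4}
  DF(b3)={b4,b6,b7}
  DF(b4)={b6}
  DF(b5)={b6,b7}
  DF(b6)={b7}
  DF(b7)=∅

φ for h: defs {b3,b4}
  DF⁺ = {b4,b6,b7}

Answer: ["b4", "b6", "b7"]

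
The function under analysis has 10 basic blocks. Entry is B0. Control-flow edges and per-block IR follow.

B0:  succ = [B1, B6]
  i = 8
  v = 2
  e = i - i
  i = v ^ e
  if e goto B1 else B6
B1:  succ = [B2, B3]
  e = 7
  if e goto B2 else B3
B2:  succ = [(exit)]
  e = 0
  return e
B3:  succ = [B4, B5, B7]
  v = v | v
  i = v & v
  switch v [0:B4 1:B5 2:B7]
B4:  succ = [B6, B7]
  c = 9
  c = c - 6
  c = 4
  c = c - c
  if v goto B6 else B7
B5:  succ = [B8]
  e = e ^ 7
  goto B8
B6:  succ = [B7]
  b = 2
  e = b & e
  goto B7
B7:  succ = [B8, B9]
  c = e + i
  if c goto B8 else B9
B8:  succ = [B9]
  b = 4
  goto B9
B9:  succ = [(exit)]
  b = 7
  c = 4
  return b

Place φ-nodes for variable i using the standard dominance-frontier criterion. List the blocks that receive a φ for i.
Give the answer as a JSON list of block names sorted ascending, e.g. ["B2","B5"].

idom tree: B1←B0 B2←B1 B3←B1 B4←B3 B5←B3 B6←B0 B7←B0 B8←B0 B9←B0
Dom at joins:
  B6: preds {B0,B4}: {B0} ∩ {B0,B1,B3,B4} = {B0}; idom=B0
  B7: preds {B3,B4,B6}: {B0,B1,B3} ∩ {B0,B1,B3,B4} ∩ {B0,B6} = {B0}; idom=B0
  B8: preds {B5,B7}: {B0,B1,B3,B5} ∩ {B0,B7} = {B0}; idom=B0
  B9: preds {B7,B8}: {B0,B7} ∩ {B0,B8} = {B0}; idom=B0

DF derivation:
  join B6 pred B0: · stop@B0
  join B6 pred B4: B4→B3→B1 stop@B0
  join B7 pred B3: B3→B1 stop@B0
  join B7 pred B4: B4→B3→B1 stop@B0
  join B7 pred B6: B6 stop@B0
  join B8 pred B5: B5→B3→B1 stop@B0
  join B8 pred B7: B7 stop@B0
  join B9 pred B7: B7 stop@B0
  join B9 pred B8: B8 stop@B0
  DF(B0)=∅
  DF(B1)={B6,B7,B8}
  DF(B2)=∅
  DF(B3)={B6,B7,B8}
  DF(B4)={B6,B7}
  DF(B5)={B8}
  DF(B6)={B7}
  DF(B7)={B8,B9}
  DF(B8)={B9}
  DF(B9)=∅

φ for i: defs {B0,B3}
  DF⁺ = {B6,B7,B8,B9}

Answer: ["B6", "B7", "B8", "B9"]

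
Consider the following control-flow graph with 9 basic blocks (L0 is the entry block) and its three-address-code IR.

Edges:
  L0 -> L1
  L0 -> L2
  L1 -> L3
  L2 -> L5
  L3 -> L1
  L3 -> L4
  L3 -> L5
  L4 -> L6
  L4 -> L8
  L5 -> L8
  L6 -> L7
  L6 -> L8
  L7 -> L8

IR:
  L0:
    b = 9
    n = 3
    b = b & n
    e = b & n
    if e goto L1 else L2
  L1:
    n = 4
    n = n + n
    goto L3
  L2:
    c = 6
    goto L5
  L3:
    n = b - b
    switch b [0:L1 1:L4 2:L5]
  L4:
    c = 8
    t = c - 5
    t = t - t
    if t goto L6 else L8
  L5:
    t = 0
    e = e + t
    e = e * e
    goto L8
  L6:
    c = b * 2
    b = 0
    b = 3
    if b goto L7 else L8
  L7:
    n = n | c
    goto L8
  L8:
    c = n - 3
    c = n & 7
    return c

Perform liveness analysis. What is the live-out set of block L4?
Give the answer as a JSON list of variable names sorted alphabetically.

Answer: ["b", "n"]

Working:
Block summaries:
  L0: {b,e,n} / ∅
  L1: {n} / ∅
  L2: {c} / ∅
  L3: {n} / {b}
  L4: {c,t} / ∅
  L5: {e,t} / {e}
  L6: {b,c} / {b}
  L7: {n} / {c,n}
  L8: {c} / {n}

Backward fixpoint:
  live L0: ∅→{b,e,n}
  live L1: {b,e}→{b,e}
  live L2: {e,n}→{e,n}
  live L3: {b,e}→{b,e,n}
  live L4: {b,n}→{b,n}
  live L5: {e,n}→{n}
  live L6: {b,n}→{c,n}
  live L7: {c,n}→{n}
  live L8: {n}→∅

live-out(L4) = ["b", "n"]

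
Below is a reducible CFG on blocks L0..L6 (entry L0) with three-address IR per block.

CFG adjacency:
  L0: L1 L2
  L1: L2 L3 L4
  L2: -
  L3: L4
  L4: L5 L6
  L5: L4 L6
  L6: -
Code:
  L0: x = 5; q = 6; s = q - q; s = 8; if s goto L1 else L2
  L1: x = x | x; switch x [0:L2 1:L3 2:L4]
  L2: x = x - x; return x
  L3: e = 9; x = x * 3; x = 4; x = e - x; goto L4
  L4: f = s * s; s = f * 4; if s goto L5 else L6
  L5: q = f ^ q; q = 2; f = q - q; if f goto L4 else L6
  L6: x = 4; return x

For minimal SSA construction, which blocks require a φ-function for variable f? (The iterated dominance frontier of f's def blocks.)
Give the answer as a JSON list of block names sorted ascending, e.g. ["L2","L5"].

idom tree: L1←L0 L2←L0 L3←L1 L4←L1 L5←L4 L6←L4
Dom∩ at merges:
  L2: preds {L0,L1}: {L0} ∩ {L0,L1} = {L0}; idom=L0
  L4: preds {L1,L3,L5}: {L0,L1} ∩ {L0,L1,L3} ∩ {L0,L1,L4,L5} = {L0,L1}; idom=L1
  L6: preds {L4,L5}: {L0,L1,L4} ∩ {L0,L1,L4,L5} = {L0,L1,L4}; idom=L4

DF derivation:
  join L2 pred L0: · stop@L0
  join L2 pred L1: L1 stop@L0
  join L4 pred L1: · stop@L1
  join L4 pred L3: L3 stop@L1
  join L4 pred L5: L5→L4 stop@L1
  join L6 pred L4: · stop@L4
  join L6 pred L5: L5 stop@L4
  DF(L0)=∅
  DF(L1)={L2}
  DF(L2)=∅
  DF(L3)={L4}
  DF(L4)={L4}
  DF(L5)={L4,L6}
  DF(L6)=∅

φ for f: defs {L4,L5}
  DF⁺ = {L4,L6}

Answer: ["L4", "L6"]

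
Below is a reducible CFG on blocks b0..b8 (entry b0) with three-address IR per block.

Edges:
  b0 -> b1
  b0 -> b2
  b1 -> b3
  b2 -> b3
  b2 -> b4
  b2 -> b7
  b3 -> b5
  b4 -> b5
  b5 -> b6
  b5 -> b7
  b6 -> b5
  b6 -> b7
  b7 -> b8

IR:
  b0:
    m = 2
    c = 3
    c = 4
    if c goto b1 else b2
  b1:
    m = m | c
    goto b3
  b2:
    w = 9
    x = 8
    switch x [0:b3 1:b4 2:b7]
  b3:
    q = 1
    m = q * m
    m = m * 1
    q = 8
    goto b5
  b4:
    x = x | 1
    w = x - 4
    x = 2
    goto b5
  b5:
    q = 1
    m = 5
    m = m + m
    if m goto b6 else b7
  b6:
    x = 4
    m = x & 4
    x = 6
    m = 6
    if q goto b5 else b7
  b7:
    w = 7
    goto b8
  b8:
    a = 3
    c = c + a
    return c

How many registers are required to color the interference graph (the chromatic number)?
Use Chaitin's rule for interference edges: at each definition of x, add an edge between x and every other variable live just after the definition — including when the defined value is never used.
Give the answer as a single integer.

Per-block:
  b0: def={c,m} ue=∅
  b1: def={m} ue={c,m}
  b2: def={w,x} ue=∅
  b3: def={m,q} ue={m}
  b4: def={w,x} ue={x}
  b5: def={m,q} ue=∅
  b6: def={m,x} ue={q}
  b7: def={w} ue=∅
  b8: def={a,c} ue={c}

Backward fixpoint:
  b0: in=∅ out={c,m}
  b1: in={c,m} out={c,m}
  b2: in={c,m} out={c,m,x}
  b3: in={c,m} out={c}
  b4: in={c,x} out={c}
  b5: in={c} out={c,q}
  b6: in={c,q} out={c}
  b7: in={c} out={c}
  b8: in={c} out=∅

Conflict graph:
  a: {c}
  c: {a,m,q,w,x}
  m: {c,q,w,x}
  q: {c,m,x}
  w: {c,m}
  x: {c,m,q}

Chromatic number:
  lower bound: {c,m,q,x} mutually conflict ⇒ χ ≥ 4
  assign a→c1 c→c0 m→c1 q→c2 w→c2 x→c3 — no edge inside a register ⇒ χ ≤ 4
  χ = 4

Answer: 4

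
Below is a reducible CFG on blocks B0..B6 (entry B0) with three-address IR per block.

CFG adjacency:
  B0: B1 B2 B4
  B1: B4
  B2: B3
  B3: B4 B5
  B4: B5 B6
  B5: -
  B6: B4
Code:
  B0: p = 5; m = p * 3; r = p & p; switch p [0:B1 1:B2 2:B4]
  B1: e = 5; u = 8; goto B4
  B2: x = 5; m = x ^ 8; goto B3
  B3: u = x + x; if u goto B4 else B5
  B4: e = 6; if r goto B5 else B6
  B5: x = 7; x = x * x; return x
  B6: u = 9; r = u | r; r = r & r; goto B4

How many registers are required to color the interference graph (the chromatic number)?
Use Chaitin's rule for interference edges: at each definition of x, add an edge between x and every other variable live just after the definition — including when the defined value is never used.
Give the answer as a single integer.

Block summaries:
  B0 def {m,p,r} use ∅
  B1 def {e,u} use ∅
  B2 def {m,x} use ∅
  B3 def {u} use {x}
  B4 def {e} use {r}
  B5 def {x} use ∅
  B6 def {r,u} use {r}

Liveness:
  B0 li=∅ lo={r}
  B1 li={r} lo={r}
  B2 li={r} lo={r,x}
  B3 li={r,x} lo={r}
  B4 li={r} lo={r}
  B5 li=∅ lo=∅
  B6 li={r} lo={r}

Conflict graph:
  e↔{r}
  m↔{p,r,x}
  p↔{m,r}
  r↔{e,m,p,u,x}
  u↔{r}
  x↔{m,r}

Colouring:
  {m,p,r} pairwise interfere (3-clique) ⇒ χ ≥ 3
  3-colouring: c0={r}  c1={e,m,u}  c2={p,x}
  χ = 3

Answer: 3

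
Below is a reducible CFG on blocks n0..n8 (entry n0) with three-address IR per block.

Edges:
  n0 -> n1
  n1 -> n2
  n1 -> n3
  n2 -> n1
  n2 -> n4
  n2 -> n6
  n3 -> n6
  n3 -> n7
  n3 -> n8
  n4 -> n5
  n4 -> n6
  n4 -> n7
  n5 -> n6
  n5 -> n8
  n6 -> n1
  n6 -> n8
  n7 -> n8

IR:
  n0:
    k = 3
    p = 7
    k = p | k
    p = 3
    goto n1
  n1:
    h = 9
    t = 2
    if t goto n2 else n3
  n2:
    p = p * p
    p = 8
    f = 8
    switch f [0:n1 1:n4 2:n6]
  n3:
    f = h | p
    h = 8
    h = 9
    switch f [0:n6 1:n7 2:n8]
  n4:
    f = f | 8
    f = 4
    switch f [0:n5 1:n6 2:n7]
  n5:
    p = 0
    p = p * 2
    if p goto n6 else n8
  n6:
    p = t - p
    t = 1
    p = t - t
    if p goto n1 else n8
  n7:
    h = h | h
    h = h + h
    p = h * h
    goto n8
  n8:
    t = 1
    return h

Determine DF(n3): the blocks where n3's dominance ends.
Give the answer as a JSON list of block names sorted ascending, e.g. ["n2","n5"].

idom tree: n1←n0 n2←n1 n3←n1 n4←n2 n5←n4 n6←n1 n7←n1 n8←n1
Dom∩ at merges:
  n1: preds {n0,n2,n6}: {n0} ∩ {n0,n1,n2} ∩ {n0,n1,n6} = {n0}; idom=n0
  n6: preds {n2,n3,n4,n5}: {n0,n1,n2} ∩ {n0,n1,n3} ∩ {n0,n1,n2,n4} ∩ {n0,n1,n2,n4,n5} = {n0,n1}; idom=n1
  n7: preds {n3,n4}: {n0,n1,n3} ∩ {n0,n1,n2,n4} = {n0,n1}; idom=n1
  n8: preds {n3,n5,n6,n7}: {n0,n1,n3} ∩ {n0,n1,n2,n4,n5} ∩ {n0,n1,n6} ∩ {n0,n1,n7} = {n0,n1}; idom=n1

DF walk-up:
  n1←n0: walk · to n0
  n1←n2: walk n2→n1 to n0
  n1←n6: walk n6→n1 to n0
  n6←n2: walk n2 to n1
  n6←n3: walk n3 to n1
  n6←n4: walk n4→n2 to n1
  n6←n5: walk n5→n4→n2 to n1
  n7←n3: walk n3 to n1
  n7←n4: walk n4→n2 to n1
  n8←n3: walk n3 to n1
  n8←n5: walk n5→n4→n2 to n1
  n8←n6: walk n6 to n1
  n8←n7: walk n7 to n1
  DF(n0)=∅
  DF(n1)={n1}
  DF(n2)={n1,n6,n7,n8}
  DF(n3)={n6,n7,n8}
  DF(n4)={n6,n7,n8}
  DF(n5)={n6,n8}
  DF(n6)={n1,n8}
  DF(n7)={n8}
  DF(n8)=∅

DF(n3) = ["n6", "n7", "n8"]

Answer: ["n6", "n7", "n8"]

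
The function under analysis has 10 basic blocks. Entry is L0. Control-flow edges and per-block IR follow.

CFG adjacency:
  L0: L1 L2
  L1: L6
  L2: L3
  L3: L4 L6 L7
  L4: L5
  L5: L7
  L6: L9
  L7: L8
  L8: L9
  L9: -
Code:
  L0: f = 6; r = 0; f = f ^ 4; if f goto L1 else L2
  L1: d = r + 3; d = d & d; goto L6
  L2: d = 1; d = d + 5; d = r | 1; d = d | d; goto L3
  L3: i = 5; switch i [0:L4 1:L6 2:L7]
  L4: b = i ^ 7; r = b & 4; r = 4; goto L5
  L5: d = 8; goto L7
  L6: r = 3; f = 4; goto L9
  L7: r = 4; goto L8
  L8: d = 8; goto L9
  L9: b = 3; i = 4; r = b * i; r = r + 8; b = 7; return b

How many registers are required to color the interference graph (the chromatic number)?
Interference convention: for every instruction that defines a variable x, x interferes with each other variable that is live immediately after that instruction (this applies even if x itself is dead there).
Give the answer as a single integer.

Block summaries:
  L0: {f,r} / ∅
  L1: {d} / {r}
  L2: {d} / {r}
  L3: {i} / ∅
  L4: {b,r} / {i}
  L5: {d} / ∅
  L6: {f,r} / ∅
  L7: {r} / ∅
  L8: {d} / ∅
  L9: {b,i,r} / ∅

Liveness:
  L0: in=∅ out={r}
  L1: in={r} out=∅
  L2: in={r} out=∅
  L3: in=∅ out={i}
  L4: in={i} out=∅
  L5: in=∅ out=∅
  L6: in=∅ out=∅
  L7: in=∅ out=∅
  L8: in=∅ out=∅
  L9: in=∅ out=∅

Interfere edges:
  b — {i}
  d — {r}
  f — {r}
  i — {b}
  r — {d,f}

Registers:
  clique {b,i} ⇒ need ≥ 2
  2-colouring: c0={b,r}  c1={d,f,i}
  χ = 2

Answer: 2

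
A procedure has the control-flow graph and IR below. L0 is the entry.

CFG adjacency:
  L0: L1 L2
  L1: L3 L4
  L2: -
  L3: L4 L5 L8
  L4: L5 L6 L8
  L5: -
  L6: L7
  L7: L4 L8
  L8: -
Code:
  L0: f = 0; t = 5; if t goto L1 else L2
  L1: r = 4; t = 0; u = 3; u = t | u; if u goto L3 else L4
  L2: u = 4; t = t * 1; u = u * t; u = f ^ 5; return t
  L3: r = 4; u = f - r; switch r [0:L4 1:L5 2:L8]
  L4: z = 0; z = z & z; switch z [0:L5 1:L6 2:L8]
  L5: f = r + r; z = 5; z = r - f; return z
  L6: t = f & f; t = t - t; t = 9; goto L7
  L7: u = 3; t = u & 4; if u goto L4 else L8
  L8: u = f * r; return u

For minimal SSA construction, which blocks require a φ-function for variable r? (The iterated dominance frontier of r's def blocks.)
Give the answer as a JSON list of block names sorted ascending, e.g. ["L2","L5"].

idom tree: L1←L0 L2←L0 L3←L1 L4←L1 L5←L1 L6←L4 L7←L6 L8←L1
Dom∩ at merges:
  L4: preds {L1,L3,L7}: {L0,L1} ∩ {L0,L1,L3} ∩ {L0,L1,L4,L6,L7} = {L0,L1}; idom=L1
  L5: preds {L3,L4}: {L0,L1,L3} ∩ {L0,L1,L4} = {L0,L1}; idom=L1
  L8: preds {L3,L4,L7}: {L0,L1,L3} ∩ {L0,L1,L4} ∩ {L0,L1,L4,L6,L7} = {L0,L1}; idom=L1

DF derivation:
  L4←L1: walk · to L1
  L4←L3: walk L3 to L1
  L4←L7: walk L7→L6→L4 to L1
  L5←L3: walk L3 to L1
  L5←L4: walk L4 to L1
  L8←L3: walk L3 to L1
  L8←L4: walk L4 to L1
  L8←L7: walk L7→L6→L4 to L1
  L0: DF=∅
  L1: DF=∅
  L2: DF=∅
  L3: DF={L4,L5,L8}
  L4: DF={L4,L5,L8}
  L5: DF=∅
  L6: DF={L4,L8}
  L7: DF={L4,L8}
  L8: DF=∅

φ for r: defs {L1,L3}
  DF⁺ = {L4,L5,L8}

Answer: ["L4", "L5", "L8"]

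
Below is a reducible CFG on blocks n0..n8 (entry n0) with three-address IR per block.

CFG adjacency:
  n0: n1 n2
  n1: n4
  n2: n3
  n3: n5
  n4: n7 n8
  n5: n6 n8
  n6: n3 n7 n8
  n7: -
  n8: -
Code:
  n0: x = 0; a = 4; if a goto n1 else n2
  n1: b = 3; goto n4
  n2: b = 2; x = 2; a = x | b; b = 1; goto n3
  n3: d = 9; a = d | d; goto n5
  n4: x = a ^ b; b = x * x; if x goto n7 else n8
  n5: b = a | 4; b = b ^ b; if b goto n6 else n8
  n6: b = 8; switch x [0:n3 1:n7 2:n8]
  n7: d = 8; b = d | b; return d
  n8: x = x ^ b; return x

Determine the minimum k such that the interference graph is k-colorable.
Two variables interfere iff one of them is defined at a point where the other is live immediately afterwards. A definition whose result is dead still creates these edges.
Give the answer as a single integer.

Answer: 3

Derivation:
def/use:
  n0: def={a,x} ue=∅
  n1: def={b} ue=∅
  n2: def={a,b,x} ue=∅
  n3: def={a,d} ue=∅
  n4: def={b,x} ue={a,b}
  n5: def={b} ue={a}
  n6: def={b} ue={x}
  n7: def={b,d} ue={b}
  n8: def={x} ue={b,x}

Live sets:
  live n0: ∅→{a}
  live n1: {a}→{a,b}
  live n2: ∅→{x}
  live n3: {x}→{a,x}
  live n4: {a,b}→{b,x}
  live n5: {a,x}→{b,x}
  live n6: {x}→{b,x}
  live n7: {b}→∅
  live n8: {b,x}→∅

Conflict graph:
  a: {b,x}
  b: {a,d,x}
  d: {b,x}
  x: {a,b,d}

Chromatic number:
  clique {a,b,x} ⇒ need ≥ 3
  assign a→r2 b→r0 d→r2 x→r1 — no edge inside a register ⇒ χ ≤ 3
  χ = 3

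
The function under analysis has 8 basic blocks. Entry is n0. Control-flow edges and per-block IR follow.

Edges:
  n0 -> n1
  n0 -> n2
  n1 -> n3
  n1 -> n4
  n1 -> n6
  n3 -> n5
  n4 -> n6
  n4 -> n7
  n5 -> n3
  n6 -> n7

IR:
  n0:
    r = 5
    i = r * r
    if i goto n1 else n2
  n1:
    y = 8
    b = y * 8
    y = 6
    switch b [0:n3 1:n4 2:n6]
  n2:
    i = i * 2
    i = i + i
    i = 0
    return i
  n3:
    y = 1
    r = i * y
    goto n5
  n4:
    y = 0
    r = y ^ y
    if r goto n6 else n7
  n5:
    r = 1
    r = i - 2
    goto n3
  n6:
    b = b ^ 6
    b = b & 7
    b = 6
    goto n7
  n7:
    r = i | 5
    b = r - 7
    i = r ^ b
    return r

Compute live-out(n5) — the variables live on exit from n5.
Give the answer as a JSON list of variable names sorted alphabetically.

Answer: ["i"]

Derivation:
Block summaries:
  n0: {i,r} / ∅
  n1: {b,y} / ∅
  n2: {i} / {i}
  n3: {r,y} / {i}
  n4: {r,y} / ∅
  n5: {r} / {i}
  n6: {b} / {b}
  n7: {b,i,r} / {i}

Liveness:
  live n0: ∅→{i}
  live n1: {i}→{b,i}
  live n2: {i}→∅
  live n3: {i}→{i}
  live n4: {b,i}→{b,i}
  live n5: {i}→{i}
  live n6: {b,i}→{i}
  live n7: {i}→∅

live-out(n5) = ["i"]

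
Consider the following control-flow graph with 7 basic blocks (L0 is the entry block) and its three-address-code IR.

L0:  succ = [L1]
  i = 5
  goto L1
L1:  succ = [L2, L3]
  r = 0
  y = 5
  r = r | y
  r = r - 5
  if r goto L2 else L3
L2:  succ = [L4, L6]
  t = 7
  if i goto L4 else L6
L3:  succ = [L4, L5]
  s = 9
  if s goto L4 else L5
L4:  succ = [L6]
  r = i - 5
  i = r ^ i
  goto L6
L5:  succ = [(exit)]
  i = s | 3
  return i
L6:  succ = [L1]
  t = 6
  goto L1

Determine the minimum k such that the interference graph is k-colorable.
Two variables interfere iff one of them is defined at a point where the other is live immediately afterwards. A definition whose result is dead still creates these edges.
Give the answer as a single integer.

Answer: 3

Working:
Per-block:
  L0: def={i} ue=∅
  L1: def={r,y} ue=∅
  L2: def={t} ue={i}
  L3: def={s} ue=∅
  L4: def={i,r} ue={i}
  L5: def={i} ue={s}
  L6: def={t} ue=∅

Liveness:
  L0 li=∅ lo={i}
  L1 li={i} lo={i}
  L2 li={i} lo={i}
  L3 li={i} lo={i,s}
  L4 li={i} lo={i}
  L5 li={s} lo=∅
  L6 li={i} lo={i}

Interference:
  i↔{r,s,t,y}
  r↔{i,y}
  s↔{i}
  t↔{i}
  y↔{i,r}

Colouring:
  lower bound: {i,r,y} mutually conflict ⇒ χ ≥ 3
  assign i→R0 r→R1 s→R1 t→R1 y→R2 — no edge inside a register ⇒ χ ≤ 3
  χ = 3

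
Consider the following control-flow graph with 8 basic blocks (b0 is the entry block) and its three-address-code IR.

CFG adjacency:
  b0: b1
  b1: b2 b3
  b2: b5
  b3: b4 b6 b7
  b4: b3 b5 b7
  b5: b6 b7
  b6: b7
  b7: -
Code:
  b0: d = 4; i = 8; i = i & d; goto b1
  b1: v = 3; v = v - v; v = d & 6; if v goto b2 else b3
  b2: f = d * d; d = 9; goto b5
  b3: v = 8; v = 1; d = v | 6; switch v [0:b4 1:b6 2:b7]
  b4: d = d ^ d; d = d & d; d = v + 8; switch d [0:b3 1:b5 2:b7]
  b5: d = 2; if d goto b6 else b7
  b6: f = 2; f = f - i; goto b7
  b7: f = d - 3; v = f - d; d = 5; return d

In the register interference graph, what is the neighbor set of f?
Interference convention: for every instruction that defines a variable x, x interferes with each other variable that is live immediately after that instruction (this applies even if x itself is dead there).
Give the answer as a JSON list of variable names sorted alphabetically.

Per-block:
  b0: def={d,i} ue=∅
  b1: def={v} ue={d}
  b2: def={d,f} ue={d}
  b3: def={d,v} ue=∅
  b4: def={d} ue={d,v}
  b5: def={d} ue=∅
  b6: def={f} ue={i}
  b7: def={d,f,v} ue={d}

Liveness:
  b0 li=∅ lo={d,i}
  b1 li={d,i} lo={d,i}
  b2 li={d,i} lo={i}
  b3 li={i} lo={d,i,v}
  b4 li={d,i,v} lo={d,i}
  b5 li={i} lo={d,i}
  b6 li={d,i} lo={d}
  b7 li={d} lo=∅

Interfere edges:
  d: {f,i,v}
  f: {d,i}
  i: {d,f,v}
  v: {d,i}

N(f) = ["d", "i"]

Answer: ["d", "i"]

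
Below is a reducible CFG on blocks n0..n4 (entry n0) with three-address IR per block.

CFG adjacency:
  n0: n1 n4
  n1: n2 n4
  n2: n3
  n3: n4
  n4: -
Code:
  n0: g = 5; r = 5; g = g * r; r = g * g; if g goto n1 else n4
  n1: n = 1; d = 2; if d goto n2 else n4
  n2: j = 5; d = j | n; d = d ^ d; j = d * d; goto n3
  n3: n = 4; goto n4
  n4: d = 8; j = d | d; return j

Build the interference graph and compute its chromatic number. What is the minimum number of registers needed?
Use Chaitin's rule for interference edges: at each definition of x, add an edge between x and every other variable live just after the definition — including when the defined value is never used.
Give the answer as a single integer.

Answer: 2

Working:
Block summaries:
  n0: {g,r} / ∅
  n1: {d,n} / ∅
  n2: {d,j} / {n}
  n3: {n} / ∅
  n4: {d,j} / ∅

Live sets:
  n0 li=∅ lo=∅
  n1 li=∅ lo={n}
  n2 li={n} lo=∅
  n3 li=∅ lo=∅
  n4 li=∅ lo=∅

Conflict graph:
  d: {n}
  g: {r}
  j: {n}
  n: {d,j}
  r: {g}

Colouring:
  clique {d,n} ⇒ need ≥ 2
  2-colouring: r0={g,n}  r1={d,j,r}
  χ = 2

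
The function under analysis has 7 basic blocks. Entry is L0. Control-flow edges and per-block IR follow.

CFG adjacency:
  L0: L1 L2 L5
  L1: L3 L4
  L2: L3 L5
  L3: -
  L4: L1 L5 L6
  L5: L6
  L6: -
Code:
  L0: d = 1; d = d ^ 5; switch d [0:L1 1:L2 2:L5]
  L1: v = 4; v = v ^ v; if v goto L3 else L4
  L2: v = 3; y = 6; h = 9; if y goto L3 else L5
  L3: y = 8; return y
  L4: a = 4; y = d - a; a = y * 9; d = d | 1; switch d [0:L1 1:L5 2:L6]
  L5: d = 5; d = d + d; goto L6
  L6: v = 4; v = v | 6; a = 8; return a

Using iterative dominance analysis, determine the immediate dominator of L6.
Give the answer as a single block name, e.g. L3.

idom tree: L1←L0 L2←L0 L3←L0 L4←L1 L5←L0 L6←L0
Join-block Dom:
  L1: preds {L0,L4}: {L0} ∩ {L0,L1,L4} = {L0}; idom=L0
  L3: preds {L1,L2}: {L0,L1} ∩ {L0,L2} = {L0}; idom=L0
  L5: preds {L0,L2,L4}: {L0} ∩ {L0,L2} ∩ {L0,L1,L4} = {L0}; idom=L0
  L6: preds {L4,L5}: {L0,L1,L4} ∩ {L0,L5} = {L0}; idom=L0

idom(L6) = L0

Answer: L0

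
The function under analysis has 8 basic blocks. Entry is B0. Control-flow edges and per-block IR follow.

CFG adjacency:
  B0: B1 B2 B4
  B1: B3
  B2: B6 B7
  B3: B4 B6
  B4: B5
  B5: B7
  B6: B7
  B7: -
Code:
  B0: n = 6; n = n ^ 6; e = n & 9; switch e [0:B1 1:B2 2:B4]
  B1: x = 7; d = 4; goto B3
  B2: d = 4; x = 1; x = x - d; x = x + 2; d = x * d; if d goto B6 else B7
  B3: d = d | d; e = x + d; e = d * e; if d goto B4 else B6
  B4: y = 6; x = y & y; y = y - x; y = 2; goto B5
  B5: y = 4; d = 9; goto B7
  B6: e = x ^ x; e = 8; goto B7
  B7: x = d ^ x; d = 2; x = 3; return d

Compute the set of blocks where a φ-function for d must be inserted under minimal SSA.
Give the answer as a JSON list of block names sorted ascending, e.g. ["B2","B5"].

idom tree: B1←B0 B2←B0 B3←B1 B4←B0 B5←B4 B6←B0 B7←B0
Join-block Dom:
  B4: preds {B0,B3}: {B0} ∩ {B0,B1,B3} = {B0}; idom=B0
  B6: preds {B2,B3}: {B0,B2} ∩ {B0,B1,B3} = {B0}; idom=B0
  B7: preds {B2,B5,B6}: {B0,B2} ∩ {B0,B4,B5} ∩ {B0,B6} = {B0}; idom=B0

Frontier:
  join B4 pred B0: · stop@B0
  join B4 pred B3: B3→B1 stop@B0
  join B6 pred B2: B2 stop@B0
  join B6 pred B3: B3→B1 stop@B0
  join B7 pred B2: B2 stop@B0
  join B7 pred B5: B5→B4 stop@B0
  join B7 pred B6: B6 stop@B0
  B0: DF=∅
  B1: DF={B4,B6}
  B2: DF={B6,B7}
  B3: DF={B4,B6}
  B4: DF={B7}
  B5: DF={B7}
  B6: DF={B7}
  B7: DF=∅

φ for d: defs {B1,B2,B3,B5,B7}
  DF⁺ = {B4,B6,B7}

Answer: ["B4", "B6", "B7"]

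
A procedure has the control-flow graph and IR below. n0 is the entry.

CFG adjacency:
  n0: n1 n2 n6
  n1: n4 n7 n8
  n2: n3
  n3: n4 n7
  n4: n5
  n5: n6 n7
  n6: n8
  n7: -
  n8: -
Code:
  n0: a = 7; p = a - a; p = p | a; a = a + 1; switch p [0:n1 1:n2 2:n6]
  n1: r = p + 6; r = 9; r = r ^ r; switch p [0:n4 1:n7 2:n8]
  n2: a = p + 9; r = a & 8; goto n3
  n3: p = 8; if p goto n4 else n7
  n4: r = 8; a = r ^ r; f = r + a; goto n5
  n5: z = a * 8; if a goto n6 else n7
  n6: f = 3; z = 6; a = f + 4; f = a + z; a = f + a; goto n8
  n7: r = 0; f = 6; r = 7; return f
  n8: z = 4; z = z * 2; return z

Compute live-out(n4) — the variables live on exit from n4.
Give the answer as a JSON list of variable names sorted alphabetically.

Per-block:
  n0: {a,p} / ∅
  n1: {r} / {p}
  n2: {a,r} / {p}
  n3: {p} / ∅
  n4: {a,f,r} / ∅
  n5: {z} / {a}
  n6: {a,f,z} / ∅
  n7: {f,r} / ∅
  n8: {z} / ∅

Live sets:
  n0 li=∅ lo={p}
  n1 li={p} lo=∅
  n2 li={p} lo=∅
  n3 li=∅ lo=∅
  n4 li=∅ lo={a}
  n5 li={a} lo=∅
  n6 li=∅ lo=∅
  n7 li=∅ lo=∅
  n8 li=∅ lo=∅

live-out(n4) = ["a"]

Answer: ["a"]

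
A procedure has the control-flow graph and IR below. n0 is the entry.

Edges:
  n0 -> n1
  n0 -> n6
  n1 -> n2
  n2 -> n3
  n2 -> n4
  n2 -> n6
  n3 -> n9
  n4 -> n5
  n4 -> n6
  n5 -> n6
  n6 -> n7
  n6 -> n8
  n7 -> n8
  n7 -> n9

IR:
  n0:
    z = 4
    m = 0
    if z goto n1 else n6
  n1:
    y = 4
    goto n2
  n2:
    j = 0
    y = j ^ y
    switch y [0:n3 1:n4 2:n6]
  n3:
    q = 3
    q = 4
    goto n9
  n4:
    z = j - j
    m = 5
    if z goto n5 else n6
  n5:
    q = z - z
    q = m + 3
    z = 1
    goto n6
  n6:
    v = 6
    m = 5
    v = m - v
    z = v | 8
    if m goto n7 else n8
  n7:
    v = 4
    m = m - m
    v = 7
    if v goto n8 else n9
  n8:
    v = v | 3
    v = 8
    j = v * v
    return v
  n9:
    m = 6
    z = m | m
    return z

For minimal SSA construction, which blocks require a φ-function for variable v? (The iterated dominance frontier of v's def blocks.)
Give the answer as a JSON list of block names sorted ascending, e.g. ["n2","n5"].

idom tree: n1←n0 n2←n1 n3←n2 n4←n2 n5←n4 n6←n0 n7←n6 n8←n6 n9←n0
Dom∩ at merges:
  n6: preds {n0,n2,n4,n5}: {n0} ∩ {n0,n1,n2} ∩ {n0,n1,n2,n4} ∩ {n0,n1,n2,n4,n5} = {n0}; idom=n0
  n8: preds {n6,n7}: {n0,n6} ∩ {n0,n6,n7} = {n0,n6}; idom=n6
  n9: preds {n3,n7}: {n0,n1,n2,n3} ∩ {n0,n6,n7} = {n0}; idom=n0

Frontier:
  join n6 pred n0: · stop@n0
  join n6 pred n2: n2→n1 stop@n0
  join n6 pred n4: n4→n2→n1 stop@n0
  join n6 pred n5: n5→n4→n2→n1 stop@n0
  join n8 pred n6: · stop@n6
  join n8 pred n7: n7 stop@n6
  join n9 pred n3: n3→n2→n1 stop@n0
  join n9 pred n7: n7→n6 stop@n0
  DF(n0)=∅
  DF(n1)={n6,n9}
  DF(n2)={n6,n9}
  DF(n3)={n9}
  DF(n4)={n6}
  DF(n5)={n6}
  DF(n6)={n9}
  DF(n7)={n8,n9}
  DF(n8)=∅
  DF(n9)=∅

φ for v: defs {n6,n7,n8}
  DF⁺ = {n8,n9}

Answer: ["n8", "n9"]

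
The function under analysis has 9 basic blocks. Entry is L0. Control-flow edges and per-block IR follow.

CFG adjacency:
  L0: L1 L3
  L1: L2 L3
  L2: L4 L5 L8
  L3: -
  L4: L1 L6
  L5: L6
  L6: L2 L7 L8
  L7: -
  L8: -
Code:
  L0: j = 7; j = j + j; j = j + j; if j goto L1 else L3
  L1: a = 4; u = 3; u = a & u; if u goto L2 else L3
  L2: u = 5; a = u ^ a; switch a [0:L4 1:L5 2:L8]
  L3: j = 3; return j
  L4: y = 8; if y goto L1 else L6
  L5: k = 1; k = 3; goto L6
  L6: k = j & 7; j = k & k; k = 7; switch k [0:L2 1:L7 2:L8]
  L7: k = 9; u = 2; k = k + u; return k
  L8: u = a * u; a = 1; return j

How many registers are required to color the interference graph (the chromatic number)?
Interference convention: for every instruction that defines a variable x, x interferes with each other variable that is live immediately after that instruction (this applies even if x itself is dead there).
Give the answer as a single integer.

Per-block:
  L0: {j} / ∅
  L1: {a,u} / ∅
  L2: {a,u} / {a}
  L3: {j} / ∅
  L4: {y} / ∅
  L5: {k} / ∅
  L6: {j,k} / {j}
  L7: {k,u} / ∅
  L8: {a,u} / {a,j,u}

Backward fixpoint:
  L0: in=∅ out={j}
  L1: in={j} out={a,j}
  L2: in={a,j} out={a,j,u}
  L3: in=∅ out=∅
  L4: in={a,j,u} out={a,j,u}
  L5: in={a,j,u} out={a,j,u}
  L6: in={a,j,u} out={a,j,u}
  L7: in=∅ out=∅
  L8: in={a,j,u} out=∅

Interfere edges:
  a — {j,k,u,y}
  j — {a,k,u,y}
  k — {a,j,u}
  u — {a,j,k,y}
  y — {a,j,u}

Chromatic number:
  lower bound: {a,j,k,u} mutually conflict ⇒ χ ≥ 4
  assign a→c0 j→c1 k→c3 u→c2 y→c3 — no edge inside a register ⇒ χ ≤ 4
  χ = 4

Answer: 4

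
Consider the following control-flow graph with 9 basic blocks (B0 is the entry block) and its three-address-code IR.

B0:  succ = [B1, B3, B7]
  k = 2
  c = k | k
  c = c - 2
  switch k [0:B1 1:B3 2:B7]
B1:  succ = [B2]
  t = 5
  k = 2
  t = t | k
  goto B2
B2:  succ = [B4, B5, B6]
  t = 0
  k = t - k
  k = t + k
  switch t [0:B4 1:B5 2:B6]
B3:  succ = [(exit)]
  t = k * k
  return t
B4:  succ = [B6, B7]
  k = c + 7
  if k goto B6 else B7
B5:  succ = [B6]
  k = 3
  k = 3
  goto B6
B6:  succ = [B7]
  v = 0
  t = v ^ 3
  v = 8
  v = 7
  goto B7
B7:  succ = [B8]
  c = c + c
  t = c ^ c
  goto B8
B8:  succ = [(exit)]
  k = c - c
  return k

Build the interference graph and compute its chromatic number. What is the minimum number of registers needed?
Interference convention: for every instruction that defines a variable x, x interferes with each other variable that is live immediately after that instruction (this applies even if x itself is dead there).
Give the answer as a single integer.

Answer: 3

Analysis:
Per-block:
  B0: def={c,k} ue=∅
  B1: def={k,t} ue=∅
  B2: def={k,t} ue={k}
  B3: def={t} ue={k}
  B4: def={k} ue={c}
  B5: def={k} ue=∅
  B6: def={t,v} ue=∅
  B7: def={c,t} ue={c}
  B8: def={k} ue={c}

Backward fixpoint:
  B0: in=∅ out={c,k}
  B1: in={c} out={c,k}
  B2: in={c,k} out={c}
  B3: in={k} out=∅
  B4: in={c} out={c}
  B5: in={c} out={c}
  B6: in={c} out={c}
  B7: in={c} out={c}
  B8: in={c} out=∅

Interfere edges:
  c: {k,t,v}
  k: {c,t}
  t: {c,k}
  v: {c}

Chromatic number:
  lower bound: {c,k,t} mutually conflict ⇒ χ ≥ 3
  assign c→r0 k→r1 t→r2 v→r1 — no edge inside a register ⇒ χ ≤ 3
  χ = 3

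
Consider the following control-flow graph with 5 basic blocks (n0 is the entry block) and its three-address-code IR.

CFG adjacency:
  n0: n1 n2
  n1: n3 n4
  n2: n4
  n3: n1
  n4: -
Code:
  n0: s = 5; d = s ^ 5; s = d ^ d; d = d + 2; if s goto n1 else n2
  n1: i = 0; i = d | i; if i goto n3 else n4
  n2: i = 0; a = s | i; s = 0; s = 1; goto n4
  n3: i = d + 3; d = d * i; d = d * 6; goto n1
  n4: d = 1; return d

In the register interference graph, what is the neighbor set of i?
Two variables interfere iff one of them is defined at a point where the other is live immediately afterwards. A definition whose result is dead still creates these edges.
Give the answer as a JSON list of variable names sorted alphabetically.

Answer: ["d", "s"]

Working:
Per-block:
  n0: def={d,s} ue=∅
  n1: def={i} ue={d}
  n2: def={a,i,s} ue={s}
  n3: def={d,i} ue={d}
  n4: def={d} ue=∅

Backward fixpoint:
  n0: in=∅ out={d,s}
  n1: in={d} out={d}
  n2: in={s} out=∅
  n3: in={d} out={d}
  n4: in=∅ out=∅

Interference:
  a↔∅
  d↔{i,s}
  i↔{d,s}
  s↔{d,i}

N(i) = ["d", "s"]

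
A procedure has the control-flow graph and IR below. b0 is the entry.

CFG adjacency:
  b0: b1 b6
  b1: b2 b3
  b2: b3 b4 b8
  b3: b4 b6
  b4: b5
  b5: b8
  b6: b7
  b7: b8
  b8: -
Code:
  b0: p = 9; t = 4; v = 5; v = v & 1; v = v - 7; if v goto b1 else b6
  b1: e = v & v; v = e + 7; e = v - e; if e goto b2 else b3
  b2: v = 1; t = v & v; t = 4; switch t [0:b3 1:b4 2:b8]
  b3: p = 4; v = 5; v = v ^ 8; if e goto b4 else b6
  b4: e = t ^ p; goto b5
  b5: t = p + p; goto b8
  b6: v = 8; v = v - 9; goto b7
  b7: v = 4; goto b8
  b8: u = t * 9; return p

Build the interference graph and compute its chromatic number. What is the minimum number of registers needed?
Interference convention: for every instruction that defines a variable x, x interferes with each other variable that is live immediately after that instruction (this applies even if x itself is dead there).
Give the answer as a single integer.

Block summaries:
  b0 def {p,t,v} use ∅
  b1 def {e,v} use {v}
  b2 def {t,v} use ∅
  b3 def {p,v} use {e}
  b4 def {e} use {p,t}
  b5 def {t} use {p}
  b6 def {v} use ∅
  b7 def {v} use ∅
  b8 def {u} use {p,t}

Backward fixpoint:
  b0 li=∅ lo={p,t,v}
  b1 li={p,t,v} lo={e,p,t}
  b2 li={e,p} lo={e,p,t}
  b3 li={e,t} lo={p,t}
  b4 li={p,t} lo={p}
  b5 li={p} lo={p,t}
  b6 li={p,t} lo={p,t}
  b7 li={p,t} lo={p,t}
  b8 li={p,t} lo=∅

Interfere edges:
  e↔{p,t,v}
  p↔{e,t,u,v}
  t↔{e,p,v}
  u↔{p}
  v↔{e,p,t}

Chromatic number:
  lower bound: {e,p,t,v} mutually conflict ⇒ χ ≥ 4
  assign e→c1 p→c0 t→c2 u→c1 v→c3 — no edge inside a register ⇒ χ ≤ 4
  χ = 4

Answer: 4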